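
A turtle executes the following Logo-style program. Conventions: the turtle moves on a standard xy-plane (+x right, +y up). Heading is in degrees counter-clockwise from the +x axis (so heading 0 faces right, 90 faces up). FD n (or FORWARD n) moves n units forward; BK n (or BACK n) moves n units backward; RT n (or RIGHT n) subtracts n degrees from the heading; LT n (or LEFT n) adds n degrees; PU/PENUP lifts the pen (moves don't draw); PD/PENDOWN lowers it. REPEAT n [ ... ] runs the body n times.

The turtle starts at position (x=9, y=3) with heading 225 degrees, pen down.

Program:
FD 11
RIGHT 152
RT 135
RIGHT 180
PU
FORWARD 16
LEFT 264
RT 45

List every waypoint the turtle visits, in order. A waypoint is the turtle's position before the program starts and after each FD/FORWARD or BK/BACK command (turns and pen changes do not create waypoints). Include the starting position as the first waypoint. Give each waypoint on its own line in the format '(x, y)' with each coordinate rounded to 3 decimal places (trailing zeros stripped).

Executing turtle program step by step:
Start: pos=(9,3), heading=225, pen down
FD 11: (9,3) -> (1.222,-4.778) [heading=225, draw]
RT 152: heading 225 -> 73
RT 135: heading 73 -> 298
RT 180: heading 298 -> 118
PU: pen up
FD 16: (1.222,-4.778) -> (-6.29,9.349) [heading=118, move]
LT 264: heading 118 -> 22
RT 45: heading 22 -> 337
Final: pos=(-6.29,9.349), heading=337, 1 segment(s) drawn
Waypoints (3 total):
(9, 3)
(1.222, -4.778)
(-6.29, 9.349)

Answer: (9, 3)
(1.222, -4.778)
(-6.29, 9.349)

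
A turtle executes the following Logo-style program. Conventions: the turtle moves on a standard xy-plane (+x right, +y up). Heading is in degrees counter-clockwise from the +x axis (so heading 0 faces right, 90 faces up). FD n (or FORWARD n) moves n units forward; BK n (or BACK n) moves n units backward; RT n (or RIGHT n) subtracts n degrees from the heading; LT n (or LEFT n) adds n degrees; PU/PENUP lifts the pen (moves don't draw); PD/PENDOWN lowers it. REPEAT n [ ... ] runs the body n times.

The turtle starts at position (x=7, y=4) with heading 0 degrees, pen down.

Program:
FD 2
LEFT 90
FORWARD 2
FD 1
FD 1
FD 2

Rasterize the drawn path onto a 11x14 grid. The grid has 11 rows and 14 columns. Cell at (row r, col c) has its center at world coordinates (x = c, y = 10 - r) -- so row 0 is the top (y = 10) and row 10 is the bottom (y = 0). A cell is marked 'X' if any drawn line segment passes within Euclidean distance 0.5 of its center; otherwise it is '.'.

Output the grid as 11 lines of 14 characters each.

Segment 0: (7,4) -> (9,4)
Segment 1: (9,4) -> (9,6)
Segment 2: (9,6) -> (9,7)
Segment 3: (9,7) -> (9,8)
Segment 4: (9,8) -> (9,10)

Answer: .........X....
.........X....
.........X....
.........X....
.........X....
.........X....
.......XXX....
..............
..............
..............
..............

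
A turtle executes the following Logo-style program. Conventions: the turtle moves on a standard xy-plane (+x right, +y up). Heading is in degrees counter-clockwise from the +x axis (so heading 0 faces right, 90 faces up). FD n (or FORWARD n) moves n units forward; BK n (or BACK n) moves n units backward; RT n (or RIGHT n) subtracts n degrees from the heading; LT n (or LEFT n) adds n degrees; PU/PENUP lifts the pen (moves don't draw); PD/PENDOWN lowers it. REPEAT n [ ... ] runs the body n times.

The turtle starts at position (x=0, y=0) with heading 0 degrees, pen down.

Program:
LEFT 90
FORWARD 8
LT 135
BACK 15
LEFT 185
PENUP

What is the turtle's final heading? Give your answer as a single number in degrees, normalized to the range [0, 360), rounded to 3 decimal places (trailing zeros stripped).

Answer: 50

Derivation:
Executing turtle program step by step:
Start: pos=(0,0), heading=0, pen down
LT 90: heading 0 -> 90
FD 8: (0,0) -> (0,8) [heading=90, draw]
LT 135: heading 90 -> 225
BK 15: (0,8) -> (10.607,18.607) [heading=225, draw]
LT 185: heading 225 -> 50
PU: pen up
Final: pos=(10.607,18.607), heading=50, 2 segment(s) drawn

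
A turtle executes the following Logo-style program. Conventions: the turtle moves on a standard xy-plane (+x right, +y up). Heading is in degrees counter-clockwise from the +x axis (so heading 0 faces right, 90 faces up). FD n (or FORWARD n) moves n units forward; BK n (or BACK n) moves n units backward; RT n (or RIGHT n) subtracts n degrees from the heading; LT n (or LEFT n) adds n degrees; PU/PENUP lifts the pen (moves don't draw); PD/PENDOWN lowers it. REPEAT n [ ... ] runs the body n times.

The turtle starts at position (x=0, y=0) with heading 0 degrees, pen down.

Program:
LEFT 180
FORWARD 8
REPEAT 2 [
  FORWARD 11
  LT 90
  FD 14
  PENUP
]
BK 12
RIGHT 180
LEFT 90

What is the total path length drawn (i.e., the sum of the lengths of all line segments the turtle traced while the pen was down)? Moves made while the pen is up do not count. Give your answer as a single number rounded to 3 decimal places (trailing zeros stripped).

Executing turtle program step by step:
Start: pos=(0,0), heading=0, pen down
LT 180: heading 0 -> 180
FD 8: (0,0) -> (-8,0) [heading=180, draw]
REPEAT 2 [
  -- iteration 1/2 --
  FD 11: (-8,0) -> (-19,0) [heading=180, draw]
  LT 90: heading 180 -> 270
  FD 14: (-19,0) -> (-19,-14) [heading=270, draw]
  PU: pen up
  -- iteration 2/2 --
  FD 11: (-19,-14) -> (-19,-25) [heading=270, move]
  LT 90: heading 270 -> 0
  FD 14: (-19,-25) -> (-5,-25) [heading=0, move]
  PU: pen up
]
BK 12: (-5,-25) -> (-17,-25) [heading=0, move]
RT 180: heading 0 -> 180
LT 90: heading 180 -> 270
Final: pos=(-17,-25), heading=270, 3 segment(s) drawn

Segment lengths:
  seg 1: (0,0) -> (-8,0), length = 8
  seg 2: (-8,0) -> (-19,0), length = 11
  seg 3: (-19,0) -> (-19,-14), length = 14
Total = 33

Answer: 33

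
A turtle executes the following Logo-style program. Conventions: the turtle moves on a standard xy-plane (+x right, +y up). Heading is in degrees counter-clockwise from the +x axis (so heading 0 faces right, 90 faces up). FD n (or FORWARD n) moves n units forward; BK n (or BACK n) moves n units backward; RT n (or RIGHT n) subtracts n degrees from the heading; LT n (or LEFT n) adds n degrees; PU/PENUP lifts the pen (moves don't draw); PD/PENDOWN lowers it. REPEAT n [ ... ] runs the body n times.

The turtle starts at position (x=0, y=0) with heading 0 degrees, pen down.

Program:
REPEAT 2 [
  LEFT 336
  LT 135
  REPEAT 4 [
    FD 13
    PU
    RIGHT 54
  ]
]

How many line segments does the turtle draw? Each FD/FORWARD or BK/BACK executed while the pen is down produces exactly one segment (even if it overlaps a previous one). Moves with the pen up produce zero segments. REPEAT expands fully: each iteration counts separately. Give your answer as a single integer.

Executing turtle program step by step:
Start: pos=(0,0), heading=0, pen down
REPEAT 2 [
  -- iteration 1/2 --
  LT 336: heading 0 -> 336
  LT 135: heading 336 -> 111
  REPEAT 4 [
    -- iteration 1/4 --
    FD 13: (0,0) -> (-4.659,12.137) [heading=111, draw]
    PU: pen up
    RT 54: heading 111 -> 57
    -- iteration 2/4 --
    FD 13: (-4.659,12.137) -> (2.422,23.039) [heading=57, move]
    PU: pen up
    RT 54: heading 57 -> 3
    -- iteration 3/4 --
    FD 13: (2.422,23.039) -> (15.404,23.72) [heading=3, move]
    PU: pen up
    RT 54: heading 3 -> 309
    -- iteration 4/4 --
    FD 13: (15.404,23.72) -> (23.585,13.617) [heading=309, move]
    PU: pen up
    RT 54: heading 309 -> 255
  ]
  -- iteration 2/2 --
  LT 336: heading 255 -> 231
  LT 135: heading 231 -> 6
  REPEAT 4 [
    -- iteration 1/4 --
    FD 13: (23.585,13.617) -> (36.514,14.976) [heading=6, move]
    PU: pen up
    RT 54: heading 6 -> 312
    -- iteration 2/4 --
    FD 13: (36.514,14.976) -> (45.212,5.315) [heading=312, move]
    PU: pen up
    RT 54: heading 312 -> 258
    -- iteration 3/4 --
    FD 13: (45.212,5.315) -> (42.51,-7.401) [heading=258, move]
    PU: pen up
    RT 54: heading 258 -> 204
    -- iteration 4/4 --
    FD 13: (42.51,-7.401) -> (30.633,-12.689) [heading=204, move]
    PU: pen up
    RT 54: heading 204 -> 150
  ]
]
Final: pos=(30.633,-12.689), heading=150, 1 segment(s) drawn
Segments drawn: 1

Answer: 1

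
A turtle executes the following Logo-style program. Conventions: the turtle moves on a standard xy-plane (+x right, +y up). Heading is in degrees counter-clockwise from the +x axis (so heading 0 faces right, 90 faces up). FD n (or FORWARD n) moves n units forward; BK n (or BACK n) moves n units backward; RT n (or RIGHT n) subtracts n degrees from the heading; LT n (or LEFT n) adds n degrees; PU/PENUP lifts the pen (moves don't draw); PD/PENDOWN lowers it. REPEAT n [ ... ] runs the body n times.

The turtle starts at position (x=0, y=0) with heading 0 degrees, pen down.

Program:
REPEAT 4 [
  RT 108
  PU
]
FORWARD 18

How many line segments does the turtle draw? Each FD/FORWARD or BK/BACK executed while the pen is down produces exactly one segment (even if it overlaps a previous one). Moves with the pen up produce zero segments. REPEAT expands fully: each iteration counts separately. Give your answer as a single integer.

Executing turtle program step by step:
Start: pos=(0,0), heading=0, pen down
REPEAT 4 [
  -- iteration 1/4 --
  RT 108: heading 0 -> 252
  PU: pen up
  -- iteration 2/4 --
  RT 108: heading 252 -> 144
  PU: pen up
  -- iteration 3/4 --
  RT 108: heading 144 -> 36
  PU: pen up
  -- iteration 4/4 --
  RT 108: heading 36 -> 288
  PU: pen up
]
FD 18: (0,0) -> (5.562,-17.119) [heading=288, move]
Final: pos=(5.562,-17.119), heading=288, 0 segment(s) drawn
Segments drawn: 0

Answer: 0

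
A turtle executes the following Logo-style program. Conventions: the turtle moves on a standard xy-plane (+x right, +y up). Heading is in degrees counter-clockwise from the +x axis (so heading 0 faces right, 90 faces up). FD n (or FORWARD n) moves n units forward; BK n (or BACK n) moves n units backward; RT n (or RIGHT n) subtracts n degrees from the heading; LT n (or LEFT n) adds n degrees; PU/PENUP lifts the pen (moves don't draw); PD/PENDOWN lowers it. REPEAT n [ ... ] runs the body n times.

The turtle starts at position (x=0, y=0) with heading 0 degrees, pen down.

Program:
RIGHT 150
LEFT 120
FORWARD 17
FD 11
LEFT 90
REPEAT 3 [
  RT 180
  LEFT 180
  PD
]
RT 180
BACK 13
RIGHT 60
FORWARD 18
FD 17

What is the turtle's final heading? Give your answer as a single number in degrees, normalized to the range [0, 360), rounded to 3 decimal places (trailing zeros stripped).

Answer: 180

Derivation:
Executing turtle program step by step:
Start: pos=(0,0), heading=0, pen down
RT 150: heading 0 -> 210
LT 120: heading 210 -> 330
FD 17: (0,0) -> (14.722,-8.5) [heading=330, draw]
FD 11: (14.722,-8.5) -> (24.249,-14) [heading=330, draw]
LT 90: heading 330 -> 60
REPEAT 3 [
  -- iteration 1/3 --
  RT 180: heading 60 -> 240
  LT 180: heading 240 -> 60
  PD: pen down
  -- iteration 2/3 --
  RT 180: heading 60 -> 240
  LT 180: heading 240 -> 60
  PD: pen down
  -- iteration 3/3 --
  RT 180: heading 60 -> 240
  LT 180: heading 240 -> 60
  PD: pen down
]
RT 180: heading 60 -> 240
BK 13: (24.249,-14) -> (30.749,-2.742) [heading=240, draw]
RT 60: heading 240 -> 180
FD 18: (30.749,-2.742) -> (12.749,-2.742) [heading=180, draw]
FD 17: (12.749,-2.742) -> (-4.251,-2.742) [heading=180, draw]
Final: pos=(-4.251,-2.742), heading=180, 5 segment(s) drawn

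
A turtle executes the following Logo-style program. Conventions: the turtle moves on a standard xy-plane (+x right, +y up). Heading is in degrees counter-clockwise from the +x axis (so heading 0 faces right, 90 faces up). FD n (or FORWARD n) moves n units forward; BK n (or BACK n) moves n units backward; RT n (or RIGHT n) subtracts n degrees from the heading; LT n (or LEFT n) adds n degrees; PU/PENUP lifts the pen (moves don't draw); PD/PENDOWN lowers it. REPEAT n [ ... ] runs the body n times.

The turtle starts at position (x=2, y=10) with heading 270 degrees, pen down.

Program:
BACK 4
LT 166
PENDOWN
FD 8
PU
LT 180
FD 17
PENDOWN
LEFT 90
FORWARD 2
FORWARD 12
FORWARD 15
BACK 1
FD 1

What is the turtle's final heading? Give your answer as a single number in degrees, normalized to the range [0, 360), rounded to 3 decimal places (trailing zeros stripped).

Executing turtle program step by step:
Start: pos=(2,10), heading=270, pen down
BK 4: (2,10) -> (2,14) [heading=270, draw]
LT 166: heading 270 -> 76
PD: pen down
FD 8: (2,14) -> (3.935,21.762) [heading=76, draw]
PU: pen up
LT 180: heading 76 -> 256
FD 17: (3.935,21.762) -> (-0.177,5.267) [heading=256, move]
PD: pen down
LT 90: heading 256 -> 346
FD 2: (-0.177,5.267) -> (1.763,4.783) [heading=346, draw]
FD 12: (1.763,4.783) -> (13.407,1.88) [heading=346, draw]
FD 15: (13.407,1.88) -> (27.961,-1.748) [heading=346, draw]
BK 1: (27.961,-1.748) -> (26.991,-1.506) [heading=346, draw]
FD 1: (26.991,-1.506) -> (27.961,-1.748) [heading=346, draw]
Final: pos=(27.961,-1.748), heading=346, 7 segment(s) drawn

Answer: 346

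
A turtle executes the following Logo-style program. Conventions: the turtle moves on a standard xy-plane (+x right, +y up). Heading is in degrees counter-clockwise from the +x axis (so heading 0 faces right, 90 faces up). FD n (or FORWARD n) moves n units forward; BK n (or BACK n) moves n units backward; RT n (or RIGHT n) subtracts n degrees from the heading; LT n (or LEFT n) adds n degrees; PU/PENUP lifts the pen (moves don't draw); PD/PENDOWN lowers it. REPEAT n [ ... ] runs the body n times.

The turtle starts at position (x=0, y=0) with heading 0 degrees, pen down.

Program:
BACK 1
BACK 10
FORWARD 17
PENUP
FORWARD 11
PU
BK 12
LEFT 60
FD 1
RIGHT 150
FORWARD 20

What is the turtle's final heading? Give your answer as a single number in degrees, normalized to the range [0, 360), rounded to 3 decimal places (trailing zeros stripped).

Executing turtle program step by step:
Start: pos=(0,0), heading=0, pen down
BK 1: (0,0) -> (-1,0) [heading=0, draw]
BK 10: (-1,0) -> (-11,0) [heading=0, draw]
FD 17: (-11,0) -> (6,0) [heading=0, draw]
PU: pen up
FD 11: (6,0) -> (17,0) [heading=0, move]
PU: pen up
BK 12: (17,0) -> (5,0) [heading=0, move]
LT 60: heading 0 -> 60
FD 1: (5,0) -> (5.5,0.866) [heading=60, move]
RT 150: heading 60 -> 270
FD 20: (5.5,0.866) -> (5.5,-19.134) [heading=270, move]
Final: pos=(5.5,-19.134), heading=270, 3 segment(s) drawn

Answer: 270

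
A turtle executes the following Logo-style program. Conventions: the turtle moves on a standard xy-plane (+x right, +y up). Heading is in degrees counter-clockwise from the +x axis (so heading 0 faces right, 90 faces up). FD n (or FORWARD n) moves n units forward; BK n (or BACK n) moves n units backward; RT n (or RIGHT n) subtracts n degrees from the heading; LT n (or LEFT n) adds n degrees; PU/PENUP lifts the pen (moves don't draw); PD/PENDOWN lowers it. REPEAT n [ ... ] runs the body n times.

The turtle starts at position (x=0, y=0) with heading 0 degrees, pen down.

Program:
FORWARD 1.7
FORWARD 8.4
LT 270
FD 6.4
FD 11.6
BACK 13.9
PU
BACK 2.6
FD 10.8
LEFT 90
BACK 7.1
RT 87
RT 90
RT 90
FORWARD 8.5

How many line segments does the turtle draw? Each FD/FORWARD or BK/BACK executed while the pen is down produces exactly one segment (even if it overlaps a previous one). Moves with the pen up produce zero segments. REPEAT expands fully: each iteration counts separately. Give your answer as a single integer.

Executing turtle program step by step:
Start: pos=(0,0), heading=0, pen down
FD 1.7: (0,0) -> (1.7,0) [heading=0, draw]
FD 8.4: (1.7,0) -> (10.1,0) [heading=0, draw]
LT 270: heading 0 -> 270
FD 6.4: (10.1,0) -> (10.1,-6.4) [heading=270, draw]
FD 11.6: (10.1,-6.4) -> (10.1,-18) [heading=270, draw]
BK 13.9: (10.1,-18) -> (10.1,-4.1) [heading=270, draw]
PU: pen up
BK 2.6: (10.1,-4.1) -> (10.1,-1.5) [heading=270, move]
FD 10.8: (10.1,-1.5) -> (10.1,-12.3) [heading=270, move]
LT 90: heading 270 -> 0
BK 7.1: (10.1,-12.3) -> (3,-12.3) [heading=0, move]
RT 87: heading 0 -> 273
RT 90: heading 273 -> 183
RT 90: heading 183 -> 93
FD 8.5: (3,-12.3) -> (2.555,-3.812) [heading=93, move]
Final: pos=(2.555,-3.812), heading=93, 5 segment(s) drawn
Segments drawn: 5

Answer: 5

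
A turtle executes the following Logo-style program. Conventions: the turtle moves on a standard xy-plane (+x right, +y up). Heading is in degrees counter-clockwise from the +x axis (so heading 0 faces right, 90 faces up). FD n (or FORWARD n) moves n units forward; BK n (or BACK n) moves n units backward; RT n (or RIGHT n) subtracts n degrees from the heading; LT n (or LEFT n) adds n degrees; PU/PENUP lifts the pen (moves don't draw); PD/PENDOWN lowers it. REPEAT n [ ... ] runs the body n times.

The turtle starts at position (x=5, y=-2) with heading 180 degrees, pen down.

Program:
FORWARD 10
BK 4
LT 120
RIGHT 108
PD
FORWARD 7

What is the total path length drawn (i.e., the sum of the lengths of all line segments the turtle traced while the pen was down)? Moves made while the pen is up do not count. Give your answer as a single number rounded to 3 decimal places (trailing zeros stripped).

Executing turtle program step by step:
Start: pos=(5,-2), heading=180, pen down
FD 10: (5,-2) -> (-5,-2) [heading=180, draw]
BK 4: (-5,-2) -> (-1,-2) [heading=180, draw]
LT 120: heading 180 -> 300
RT 108: heading 300 -> 192
PD: pen down
FD 7: (-1,-2) -> (-7.847,-3.455) [heading=192, draw]
Final: pos=(-7.847,-3.455), heading=192, 3 segment(s) drawn

Segment lengths:
  seg 1: (5,-2) -> (-5,-2), length = 10
  seg 2: (-5,-2) -> (-1,-2), length = 4
  seg 3: (-1,-2) -> (-7.847,-3.455), length = 7
Total = 21

Answer: 21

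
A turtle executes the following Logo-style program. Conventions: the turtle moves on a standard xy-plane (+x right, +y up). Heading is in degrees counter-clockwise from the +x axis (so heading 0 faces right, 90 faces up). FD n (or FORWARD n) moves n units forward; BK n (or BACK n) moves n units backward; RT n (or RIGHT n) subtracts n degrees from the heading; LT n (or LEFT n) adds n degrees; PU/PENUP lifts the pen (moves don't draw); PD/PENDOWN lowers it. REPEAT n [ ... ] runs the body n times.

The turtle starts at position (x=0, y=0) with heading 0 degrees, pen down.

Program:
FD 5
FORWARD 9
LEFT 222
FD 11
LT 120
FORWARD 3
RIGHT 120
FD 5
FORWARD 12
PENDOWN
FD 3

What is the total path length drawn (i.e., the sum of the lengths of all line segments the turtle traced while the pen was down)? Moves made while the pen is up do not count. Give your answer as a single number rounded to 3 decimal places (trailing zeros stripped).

Executing turtle program step by step:
Start: pos=(0,0), heading=0, pen down
FD 5: (0,0) -> (5,0) [heading=0, draw]
FD 9: (5,0) -> (14,0) [heading=0, draw]
LT 222: heading 0 -> 222
FD 11: (14,0) -> (5.825,-7.36) [heading=222, draw]
LT 120: heading 222 -> 342
FD 3: (5.825,-7.36) -> (8.679,-8.287) [heading=342, draw]
RT 120: heading 342 -> 222
FD 5: (8.679,-8.287) -> (4.963,-11.633) [heading=222, draw]
FD 12: (4.963,-11.633) -> (-3.955,-19.663) [heading=222, draw]
PD: pen down
FD 3: (-3.955,-19.663) -> (-6.184,-21.67) [heading=222, draw]
Final: pos=(-6.184,-21.67), heading=222, 7 segment(s) drawn

Segment lengths:
  seg 1: (0,0) -> (5,0), length = 5
  seg 2: (5,0) -> (14,0), length = 9
  seg 3: (14,0) -> (5.825,-7.36), length = 11
  seg 4: (5.825,-7.36) -> (8.679,-8.287), length = 3
  seg 5: (8.679,-8.287) -> (4.963,-11.633), length = 5
  seg 6: (4.963,-11.633) -> (-3.955,-19.663), length = 12
  seg 7: (-3.955,-19.663) -> (-6.184,-21.67), length = 3
Total = 48

Answer: 48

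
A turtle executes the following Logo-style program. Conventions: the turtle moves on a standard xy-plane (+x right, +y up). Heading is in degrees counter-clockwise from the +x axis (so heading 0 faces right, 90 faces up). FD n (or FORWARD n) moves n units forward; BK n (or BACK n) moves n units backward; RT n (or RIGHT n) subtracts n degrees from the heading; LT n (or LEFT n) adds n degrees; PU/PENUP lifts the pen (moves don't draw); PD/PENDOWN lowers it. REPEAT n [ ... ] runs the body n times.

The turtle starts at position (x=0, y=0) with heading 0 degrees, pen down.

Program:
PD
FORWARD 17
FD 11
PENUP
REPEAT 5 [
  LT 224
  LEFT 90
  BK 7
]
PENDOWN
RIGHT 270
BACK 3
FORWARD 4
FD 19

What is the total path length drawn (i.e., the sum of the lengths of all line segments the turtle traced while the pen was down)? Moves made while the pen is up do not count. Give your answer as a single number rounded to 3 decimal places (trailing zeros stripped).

Answer: 54

Derivation:
Executing turtle program step by step:
Start: pos=(0,0), heading=0, pen down
PD: pen down
FD 17: (0,0) -> (17,0) [heading=0, draw]
FD 11: (17,0) -> (28,0) [heading=0, draw]
PU: pen up
REPEAT 5 [
  -- iteration 1/5 --
  LT 224: heading 0 -> 224
  LT 90: heading 224 -> 314
  BK 7: (28,0) -> (23.137,5.035) [heading=314, move]
  -- iteration 2/5 --
  LT 224: heading 314 -> 178
  LT 90: heading 178 -> 268
  BK 7: (23.137,5.035) -> (23.382,12.031) [heading=268, move]
  -- iteration 3/5 --
  LT 224: heading 268 -> 132
  LT 90: heading 132 -> 222
  BK 7: (23.382,12.031) -> (28.584,16.715) [heading=222, move]
  -- iteration 4/5 --
  LT 224: heading 222 -> 86
  LT 90: heading 86 -> 176
  BK 7: (28.584,16.715) -> (35.567,16.227) [heading=176, move]
  -- iteration 5/5 --
  LT 224: heading 176 -> 40
  LT 90: heading 40 -> 130
  BK 7: (35.567,16.227) -> (40.066,10.864) [heading=130, move]
]
PD: pen down
RT 270: heading 130 -> 220
BK 3: (40.066,10.864) -> (42.364,12.793) [heading=220, draw]
FD 4: (42.364,12.793) -> (39.3,10.222) [heading=220, draw]
FD 19: (39.3,10.222) -> (24.745,-1.991) [heading=220, draw]
Final: pos=(24.745,-1.991), heading=220, 5 segment(s) drawn

Segment lengths:
  seg 1: (0,0) -> (17,0), length = 17
  seg 2: (17,0) -> (28,0), length = 11
  seg 3: (40.066,10.864) -> (42.364,12.793), length = 3
  seg 4: (42.364,12.793) -> (39.3,10.222), length = 4
  seg 5: (39.3,10.222) -> (24.745,-1.991), length = 19
Total = 54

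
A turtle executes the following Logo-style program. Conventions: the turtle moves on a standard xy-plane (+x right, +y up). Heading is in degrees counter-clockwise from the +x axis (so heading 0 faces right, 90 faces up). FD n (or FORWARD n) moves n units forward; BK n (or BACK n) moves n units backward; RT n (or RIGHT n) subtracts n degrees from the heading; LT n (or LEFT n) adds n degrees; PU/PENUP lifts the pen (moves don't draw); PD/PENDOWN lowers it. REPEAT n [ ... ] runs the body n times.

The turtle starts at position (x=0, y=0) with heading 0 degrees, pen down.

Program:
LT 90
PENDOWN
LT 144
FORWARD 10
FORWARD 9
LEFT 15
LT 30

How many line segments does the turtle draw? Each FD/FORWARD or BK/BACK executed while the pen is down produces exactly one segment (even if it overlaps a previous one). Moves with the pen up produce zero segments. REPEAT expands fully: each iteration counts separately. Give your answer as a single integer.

Answer: 2

Derivation:
Executing turtle program step by step:
Start: pos=(0,0), heading=0, pen down
LT 90: heading 0 -> 90
PD: pen down
LT 144: heading 90 -> 234
FD 10: (0,0) -> (-5.878,-8.09) [heading=234, draw]
FD 9: (-5.878,-8.09) -> (-11.168,-15.371) [heading=234, draw]
LT 15: heading 234 -> 249
LT 30: heading 249 -> 279
Final: pos=(-11.168,-15.371), heading=279, 2 segment(s) drawn
Segments drawn: 2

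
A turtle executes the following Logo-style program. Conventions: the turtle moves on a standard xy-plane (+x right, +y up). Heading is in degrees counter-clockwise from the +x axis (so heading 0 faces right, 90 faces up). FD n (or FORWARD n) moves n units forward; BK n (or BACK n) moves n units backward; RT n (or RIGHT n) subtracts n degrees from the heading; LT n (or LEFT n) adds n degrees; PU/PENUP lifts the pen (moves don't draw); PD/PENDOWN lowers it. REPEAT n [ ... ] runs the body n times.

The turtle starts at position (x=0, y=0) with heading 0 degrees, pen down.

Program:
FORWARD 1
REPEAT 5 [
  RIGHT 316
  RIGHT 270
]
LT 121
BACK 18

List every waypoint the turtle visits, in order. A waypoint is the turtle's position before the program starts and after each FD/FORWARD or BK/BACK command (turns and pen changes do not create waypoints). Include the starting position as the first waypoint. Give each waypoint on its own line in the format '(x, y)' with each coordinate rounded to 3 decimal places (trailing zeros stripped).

Answer: (0, 0)
(1, 0)
(-4.86, -17.019)

Derivation:
Executing turtle program step by step:
Start: pos=(0,0), heading=0, pen down
FD 1: (0,0) -> (1,0) [heading=0, draw]
REPEAT 5 [
  -- iteration 1/5 --
  RT 316: heading 0 -> 44
  RT 270: heading 44 -> 134
  -- iteration 2/5 --
  RT 316: heading 134 -> 178
  RT 270: heading 178 -> 268
  -- iteration 3/5 --
  RT 316: heading 268 -> 312
  RT 270: heading 312 -> 42
  -- iteration 4/5 --
  RT 316: heading 42 -> 86
  RT 270: heading 86 -> 176
  -- iteration 5/5 --
  RT 316: heading 176 -> 220
  RT 270: heading 220 -> 310
]
LT 121: heading 310 -> 71
BK 18: (1,0) -> (-4.86,-17.019) [heading=71, draw]
Final: pos=(-4.86,-17.019), heading=71, 2 segment(s) drawn
Waypoints (3 total):
(0, 0)
(1, 0)
(-4.86, -17.019)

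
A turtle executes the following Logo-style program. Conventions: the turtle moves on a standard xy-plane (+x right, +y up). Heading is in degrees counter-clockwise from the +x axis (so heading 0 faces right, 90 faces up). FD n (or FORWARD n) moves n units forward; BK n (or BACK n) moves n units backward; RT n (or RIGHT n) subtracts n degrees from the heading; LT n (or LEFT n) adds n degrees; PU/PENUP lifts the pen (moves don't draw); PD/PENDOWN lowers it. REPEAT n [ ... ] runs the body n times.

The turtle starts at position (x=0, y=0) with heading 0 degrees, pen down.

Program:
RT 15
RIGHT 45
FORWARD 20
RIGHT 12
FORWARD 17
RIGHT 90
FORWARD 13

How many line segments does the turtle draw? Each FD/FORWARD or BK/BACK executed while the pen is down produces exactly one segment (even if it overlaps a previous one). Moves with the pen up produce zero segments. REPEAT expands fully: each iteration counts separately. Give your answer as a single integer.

Executing turtle program step by step:
Start: pos=(0,0), heading=0, pen down
RT 15: heading 0 -> 345
RT 45: heading 345 -> 300
FD 20: (0,0) -> (10,-17.321) [heading=300, draw]
RT 12: heading 300 -> 288
FD 17: (10,-17.321) -> (15.253,-33.488) [heading=288, draw]
RT 90: heading 288 -> 198
FD 13: (15.253,-33.488) -> (2.89,-37.506) [heading=198, draw]
Final: pos=(2.89,-37.506), heading=198, 3 segment(s) drawn
Segments drawn: 3

Answer: 3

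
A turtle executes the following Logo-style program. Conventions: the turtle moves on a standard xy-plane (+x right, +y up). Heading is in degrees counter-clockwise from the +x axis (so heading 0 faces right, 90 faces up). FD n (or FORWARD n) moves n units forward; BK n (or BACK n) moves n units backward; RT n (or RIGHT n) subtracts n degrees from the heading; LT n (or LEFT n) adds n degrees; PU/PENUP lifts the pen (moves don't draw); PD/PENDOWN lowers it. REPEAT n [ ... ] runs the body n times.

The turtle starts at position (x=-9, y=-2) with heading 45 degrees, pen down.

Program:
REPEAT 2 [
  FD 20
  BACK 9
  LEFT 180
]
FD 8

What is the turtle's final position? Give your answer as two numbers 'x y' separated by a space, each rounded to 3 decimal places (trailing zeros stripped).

Executing turtle program step by step:
Start: pos=(-9,-2), heading=45, pen down
REPEAT 2 [
  -- iteration 1/2 --
  FD 20: (-9,-2) -> (5.142,12.142) [heading=45, draw]
  BK 9: (5.142,12.142) -> (-1.222,5.778) [heading=45, draw]
  LT 180: heading 45 -> 225
  -- iteration 2/2 --
  FD 20: (-1.222,5.778) -> (-15.364,-8.364) [heading=225, draw]
  BK 9: (-15.364,-8.364) -> (-9,-2) [heading=225, draw]
  LT 180: heading 225 -> 45
]
FD 8: (-9,-2) -> (-3.343,3.657) [heading=45, draw]
Final: pos=(-3.343,3.657), heading=45, 5 segment(s) drawn

Answer: -3.343 3.657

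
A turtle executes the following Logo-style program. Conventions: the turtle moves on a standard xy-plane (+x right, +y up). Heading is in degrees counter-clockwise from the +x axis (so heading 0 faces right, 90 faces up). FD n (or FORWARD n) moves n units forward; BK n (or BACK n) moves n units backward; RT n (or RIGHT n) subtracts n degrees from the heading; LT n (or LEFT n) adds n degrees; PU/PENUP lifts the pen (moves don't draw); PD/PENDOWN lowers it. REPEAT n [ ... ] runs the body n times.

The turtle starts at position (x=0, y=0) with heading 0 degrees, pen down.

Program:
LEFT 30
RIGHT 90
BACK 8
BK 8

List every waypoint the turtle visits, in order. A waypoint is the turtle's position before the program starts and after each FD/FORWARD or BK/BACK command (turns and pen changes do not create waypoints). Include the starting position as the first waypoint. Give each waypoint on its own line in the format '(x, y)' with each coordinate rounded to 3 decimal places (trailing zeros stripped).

Executing turtle program step by step:
Start: pos=(0,0), heading=0, pen down
LT 30: heading 0 -> 30
RT 90: heading 30 -> 300
BK 8: (0,0) -> (-4,6.928) [heading=300, draw]
BK 8: (-4,6.928) -> (-8,13.856) [heading=300, draw]
Final: pos=(-8,13.856), heading=300, 2 segment(s) drawn
Waypoints (3 total):
(0, 0)
(-4, 6.928)
(-8, 13.856)

Answer: (0, 0)
(-4, 6.928)
(-8, 13.856)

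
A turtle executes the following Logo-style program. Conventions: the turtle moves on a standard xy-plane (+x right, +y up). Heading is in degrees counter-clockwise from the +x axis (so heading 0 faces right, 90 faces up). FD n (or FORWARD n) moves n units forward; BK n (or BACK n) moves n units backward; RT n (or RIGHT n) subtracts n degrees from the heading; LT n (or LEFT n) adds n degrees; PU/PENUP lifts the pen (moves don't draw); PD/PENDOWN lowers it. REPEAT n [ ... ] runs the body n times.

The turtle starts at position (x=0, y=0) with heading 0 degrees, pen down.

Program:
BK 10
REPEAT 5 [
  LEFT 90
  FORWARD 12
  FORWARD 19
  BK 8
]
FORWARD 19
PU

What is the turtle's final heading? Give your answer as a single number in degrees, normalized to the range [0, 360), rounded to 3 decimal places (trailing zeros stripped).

Executing turtle program step by step:
Start: pos=(0,0), heading=0, pen down
BK 10: (0,0) -> (-10,0) [heading=0, draw]
REPEAT 5 [
  -- iteration 1/5 --
  LT 90: heading 0 -> 90
  FD 12: (-10,0) -> (-10,12) [heading=90, draw]
  FD 19: (-10,12) -> (-10,31) [heading=90, draw]
  BK 8: (-10,31) -> (-10,23) [heading=90, draw]
  -- iteration 2/5 --
  LT 90: heading 90 -> 180
  FD 12: (-10,23) -> (-22,23) [heading=180, draw]
  FD 19: (-22,23) -> (-41,23) [heading=180, draw]
  BK 8: (-41,23) -> (-33,23) [heading=180, draw]
  -- iteration 3/5 --
  LT 90: heading 180 -> 270
  FD 12: (-33,23) -> (-33,11) [heading=270, draw]
  FD 19: (-33,11) -> (-33,-8) [heading=270, draw]
  BK 8: (-33,-8) -> (-33,0) [heading=270, draw]
  -- iteration 4/5 --
  LT 90: heading 270 -> 0
  FD 12: (-33,0) -> (-21,0) [heading=0, draw]
  FD 19: (-21,0) -> (-2,0) [heading=0, draw]
  BK 8: (-2,0) -> (-10,0) [heading=0, draw]
  -- iteration 5/5 --
  LT 90: heading 0 -> 90
  FD 12: (-10,0) -> (-10,12) [heading=90, draw]
  FD 19: (-10,12) -> (-10,31) [heading=90, draw]
  BK 8: (-10,31) -> (-10,23) [heading=90, draw]
]
FD 19: (-10,23) -> (-10,42) [heading=90, draw]
PU: pen up
Final: pos=(-10,42), heading=90, 17 segment(s) drawn

Answer: 90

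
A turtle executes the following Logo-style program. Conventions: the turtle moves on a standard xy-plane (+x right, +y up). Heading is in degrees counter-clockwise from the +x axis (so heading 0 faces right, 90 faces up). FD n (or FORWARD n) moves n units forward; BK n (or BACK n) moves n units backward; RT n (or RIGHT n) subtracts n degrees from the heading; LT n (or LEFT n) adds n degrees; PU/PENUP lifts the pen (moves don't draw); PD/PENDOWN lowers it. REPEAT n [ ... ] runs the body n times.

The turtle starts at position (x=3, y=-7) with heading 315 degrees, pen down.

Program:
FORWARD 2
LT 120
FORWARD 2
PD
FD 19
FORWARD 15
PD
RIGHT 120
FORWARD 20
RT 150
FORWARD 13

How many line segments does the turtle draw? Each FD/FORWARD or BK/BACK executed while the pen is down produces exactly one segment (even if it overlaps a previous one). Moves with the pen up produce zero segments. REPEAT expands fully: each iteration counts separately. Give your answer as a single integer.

Answer: 6

Derivation:
Executing turtle program step by step:
Start: pos=(3,-7), heading=315, pen down
FD 2: (3,-7) -> (4.414,-8.414) [heading=315, draw]
LT 120: heading 315 -> 75
FD 2: (4.414,-8.414) -> (4.932,-6.482) [heading=75, draw]
PD: pen down
FD 19: (4.932,-6.482) -> (9.849,11.87) [heading=75, draw]
FD 15: (9.849,11.87) -> (13.732,26.359) [heading=75, draw]
PD: pen down
RT 120: heading 75 -> 315
FD 20: (13.732,26.359) -> (27.874,12.217) [heading=315, draw]
RT 150: heading 315 -> 165
FD 13: (27.874,12.217) -> (15.317,15.582) [heading=165, draw]
Final: pos=(15.317,15.582), heading=165, 6 segment(s) drawn
Segments drawn: 6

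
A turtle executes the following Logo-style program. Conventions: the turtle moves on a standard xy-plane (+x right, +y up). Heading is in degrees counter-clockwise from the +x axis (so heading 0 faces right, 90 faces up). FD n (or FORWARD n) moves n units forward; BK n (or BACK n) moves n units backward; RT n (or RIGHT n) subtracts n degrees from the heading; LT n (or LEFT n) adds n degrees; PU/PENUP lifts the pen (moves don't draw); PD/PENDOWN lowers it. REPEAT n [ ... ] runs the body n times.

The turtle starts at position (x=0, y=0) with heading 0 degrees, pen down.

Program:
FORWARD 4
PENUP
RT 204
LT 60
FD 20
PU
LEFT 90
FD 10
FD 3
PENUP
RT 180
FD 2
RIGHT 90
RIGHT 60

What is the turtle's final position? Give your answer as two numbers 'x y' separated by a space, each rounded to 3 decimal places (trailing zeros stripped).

Answer: -5.715 -20.655

Derivation:
Executing turtle program step by step:
Start: pos=(0,0), heading=0, pen down
FD 4: (0,0) -> (4,0) [heading=0, draw]
PU: pen up
RT 204: heading 0 -> 156
LT 60: heading 156 -> 216
FD 20: (4,0) -> (-12.18,-11.756) [heading=216, move]
PU: pen up
LT 90: heading 216 -> 306
FD 10: (-12.18,-11.756) -> (-6.302,-19.846) [heading=306, move]
FD 3: (-6.302,-19.846) -> (-4.539,-22.273) [heading=306, move]
PU: pen up
RT 180: heading 306 -> 126
FD 2: (-4.539,-22.273) -> (-5.715,-20.655) [heading=126, move]
RT 90: heading 126 -> 36
RT 60: heading 36 -> 336
Final: pos=(-5.715,-20.655), heading=336, 1 segment(s) drawn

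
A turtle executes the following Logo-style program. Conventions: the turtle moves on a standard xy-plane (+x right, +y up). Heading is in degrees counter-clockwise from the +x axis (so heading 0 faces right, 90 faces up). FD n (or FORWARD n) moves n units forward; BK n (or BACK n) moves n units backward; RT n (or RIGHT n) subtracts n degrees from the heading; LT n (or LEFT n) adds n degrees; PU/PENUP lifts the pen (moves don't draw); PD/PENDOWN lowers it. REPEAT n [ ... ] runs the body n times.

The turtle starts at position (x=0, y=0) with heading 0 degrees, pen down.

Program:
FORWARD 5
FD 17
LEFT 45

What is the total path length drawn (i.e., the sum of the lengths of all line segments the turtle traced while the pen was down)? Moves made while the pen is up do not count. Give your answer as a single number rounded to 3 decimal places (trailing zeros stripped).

Answer: 22

Derivation:
Executing turtle program step by step:
Start: pos=(0,0), heading=0, pen down
FD 5: (0,0) -> (5,0) [heading=0, draw]
FD 17: (5,0) -> (22,0) [heading=0, draw]
LT 45: heading 0 -> 45
Final: pos=(22,0), heading=45, 2 segment(s) drawn

Segment lengths:
  seg 1: (0,0) -> (5,0), length = 5
  seg 2: (5,0) -> (22,0), length = 17
Total = 22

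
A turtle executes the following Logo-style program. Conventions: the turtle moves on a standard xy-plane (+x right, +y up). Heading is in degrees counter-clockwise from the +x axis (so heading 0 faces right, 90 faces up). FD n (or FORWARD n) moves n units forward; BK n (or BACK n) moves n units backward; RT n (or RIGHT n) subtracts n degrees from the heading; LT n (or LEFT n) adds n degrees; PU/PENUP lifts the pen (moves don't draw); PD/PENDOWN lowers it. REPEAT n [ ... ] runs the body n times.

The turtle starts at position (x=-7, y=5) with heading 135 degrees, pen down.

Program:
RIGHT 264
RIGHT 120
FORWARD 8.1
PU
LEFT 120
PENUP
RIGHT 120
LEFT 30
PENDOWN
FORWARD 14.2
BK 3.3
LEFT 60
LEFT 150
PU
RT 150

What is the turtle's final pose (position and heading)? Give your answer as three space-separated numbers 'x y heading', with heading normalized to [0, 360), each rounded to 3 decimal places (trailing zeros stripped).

Executing turtle program step by step:
Start: pos=(-7,5), heading=135, pen down
RT 264: heading 135 -> 231
RT 120: heading 231 -> 111
FD 8.1: (-7,5) -> (-9.903,12.562) [heading=111, draw]
PU: pen up
LT 120: heading 111 -> 231
PU: pen up
RT 120: heading 231 -> 111
LT 30: heading 111 -> 141
PD: pen down
FD 14.2: (-9.903,12.562) -> (-20.938,21.498) [heading=141, draw]
BK 3.3: (-20.938,21.498) -> (-18.374,19.422) [heading=141, draw]
LT 60: heading 141 -> 201
LT 150: heading 201 -> 351
PU: pen up
RT 150: heading 351 -> 201
Final: pos=(-18.374,19.422), heading=201, 3 segment(s) drawn

Answer: -18.374 19.422 201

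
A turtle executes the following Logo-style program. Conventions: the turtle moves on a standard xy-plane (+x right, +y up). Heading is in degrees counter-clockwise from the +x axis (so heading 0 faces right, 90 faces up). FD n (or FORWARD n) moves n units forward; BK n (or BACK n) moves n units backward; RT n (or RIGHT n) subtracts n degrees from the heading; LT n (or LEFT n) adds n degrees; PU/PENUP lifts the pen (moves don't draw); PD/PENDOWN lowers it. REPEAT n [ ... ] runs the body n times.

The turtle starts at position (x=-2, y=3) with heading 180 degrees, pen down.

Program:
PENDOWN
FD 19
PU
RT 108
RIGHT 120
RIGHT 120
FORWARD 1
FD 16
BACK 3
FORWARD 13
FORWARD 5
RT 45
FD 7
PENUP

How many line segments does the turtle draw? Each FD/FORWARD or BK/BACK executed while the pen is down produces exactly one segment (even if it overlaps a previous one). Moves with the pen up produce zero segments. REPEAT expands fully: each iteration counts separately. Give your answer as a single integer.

Executing turtle program step by step:
Start: pos=(-2,3), heading=180, pen down
PD: pen down
FD 19: (-2,3) -> (-21,3) [heading=180, draw]
PU: pen up
RT 108: heading 180 -> 72
RT 120: heading 72 -> 312
RT 120: heading 312 -> 192
FD 1: (-21,3) -> (-21.978,2.792) [heading=192, move]
FD 16: (-21.978,2.792) -> (-37.629,-0.534) [heading=192, move]
BK 3: (-37.629,-0.534) -> (-34.694,0.089) [heading=192, move]
FD 13: (-34.694,0.089) -> (-47.41,-2.614) [heading=192, move]
FD 5: (-47.41,-2.614) -> (-52.301,-3.653) [heading=192, move]
RT 45: heading 192 -> 147
FD 7: (-52.301,-3.653) -> (-58.171,0.159) [heading=147, move]
PU: pen up
Final: pos=(-58.171,0.159), heading=147, 1 segment(s) drawn
Segments drawn: 1

Answer: 1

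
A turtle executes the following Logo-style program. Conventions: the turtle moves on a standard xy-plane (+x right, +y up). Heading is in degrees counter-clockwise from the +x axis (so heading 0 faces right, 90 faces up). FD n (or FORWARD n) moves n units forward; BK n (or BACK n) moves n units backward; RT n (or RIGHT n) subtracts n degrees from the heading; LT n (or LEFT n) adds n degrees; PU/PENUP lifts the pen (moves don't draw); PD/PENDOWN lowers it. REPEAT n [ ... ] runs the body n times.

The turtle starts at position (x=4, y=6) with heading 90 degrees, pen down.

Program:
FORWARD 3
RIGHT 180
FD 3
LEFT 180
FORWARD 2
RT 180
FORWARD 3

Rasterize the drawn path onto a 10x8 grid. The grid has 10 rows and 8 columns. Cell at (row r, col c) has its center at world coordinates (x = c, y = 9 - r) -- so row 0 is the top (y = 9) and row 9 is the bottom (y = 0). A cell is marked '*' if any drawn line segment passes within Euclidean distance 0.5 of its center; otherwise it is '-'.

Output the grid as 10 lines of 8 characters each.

Segment 0: (4,6) -> (4,9)
Segment 1: (4,9) -> (4,6)
Segment 2: (4,6) -> (4,8)
Segment 3: (4,8) -> (4,5)

Answer: ----*---
----*---
----*---
----*---
----*---
--------
--------
--------
--------
--------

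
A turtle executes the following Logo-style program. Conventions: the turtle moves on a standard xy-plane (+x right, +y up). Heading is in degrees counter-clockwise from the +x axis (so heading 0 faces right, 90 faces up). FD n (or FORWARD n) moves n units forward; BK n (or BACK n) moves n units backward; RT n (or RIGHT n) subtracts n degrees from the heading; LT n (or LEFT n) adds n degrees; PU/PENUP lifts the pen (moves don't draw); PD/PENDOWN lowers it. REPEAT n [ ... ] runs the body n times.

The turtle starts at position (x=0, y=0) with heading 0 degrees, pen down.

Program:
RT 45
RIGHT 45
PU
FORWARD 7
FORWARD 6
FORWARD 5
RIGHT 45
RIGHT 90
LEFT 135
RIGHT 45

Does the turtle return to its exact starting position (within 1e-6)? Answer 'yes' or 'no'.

Answer: no

Derivation:
Executing turtle program step by step:
Start: pos=(0,0), heading=0, pen down
RT 45: heading 0 -> 315
RT 45: heading 315 -> 270
PU: pen up
FD 7: (0,0) -> (0,-7) [heading=270, move]
FD 6: (0,-7) -> (0,-13) [heading=270, move]
FD 5: (0,-13) -> (0,-18) [heading=270, move]
RT 45: heading 270 -> 225
RT 90: heading 225 -> 135
LT 135: heading 135 -> 270
RT 45: heading 270 -> 225
Final: pos=(0,-18), heading=225, 0 segment(s) drawn

Start position: (0, 0)
Final position: (0, -18)
Distance = 18; >= 1e-6 -> NOT closed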